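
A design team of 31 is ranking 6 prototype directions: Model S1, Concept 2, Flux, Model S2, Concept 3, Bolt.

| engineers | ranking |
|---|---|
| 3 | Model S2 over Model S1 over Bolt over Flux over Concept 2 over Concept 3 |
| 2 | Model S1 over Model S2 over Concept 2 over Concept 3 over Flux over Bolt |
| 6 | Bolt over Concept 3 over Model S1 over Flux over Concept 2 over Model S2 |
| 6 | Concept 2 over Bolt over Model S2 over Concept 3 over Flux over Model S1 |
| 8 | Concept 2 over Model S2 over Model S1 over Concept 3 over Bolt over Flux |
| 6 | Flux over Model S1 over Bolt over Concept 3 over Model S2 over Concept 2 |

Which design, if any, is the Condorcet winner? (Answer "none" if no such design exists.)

Check each pair by majority over 31 ballots:
Model S1 vs Concept 2: Model S1, 17–14.
Model S1–Flux: Model S1 19–12.
Model S1–Model S2: Model S2 17–14.
Model S1 vs Concept 3: Model S1 wins 19–12.
Model S1 vs Bolt: Model S1 wins 19–12.
Concept 2 vs Flux: Concept 2, 16–15.
Concept 2 vs Model S2: Concept 2 wins 20–11.
Concept 2–Concept 3: Concept 2 19–12.
Concept 2–Bolt: Concept 2 16–15.
Flux vs Model S2: Model S2 wins 19–12.
Flux–Concept 3: Concept 3 22–9.
Flux vs Bolt: Bolt wins 23–8.
Model S2–Concept 3: Model S2 19–12.
Model S2 vs Bolt: Bolt, 18–13.
Concept 3 vs Bolt: Bolt, 21–10.
Every design loses at least once (Model S1 loses to Model S2; Concept 2 loses to Model S1; Flux loses to Model S1; Model S2 loses to Concept 2; Concept 3 loses to Model S1; Bolt loses to Model S1). The majority relation contains the cycle Model S1 > Concept 2 > Model S2 > Model S1, so there is no Condorcet winner.

none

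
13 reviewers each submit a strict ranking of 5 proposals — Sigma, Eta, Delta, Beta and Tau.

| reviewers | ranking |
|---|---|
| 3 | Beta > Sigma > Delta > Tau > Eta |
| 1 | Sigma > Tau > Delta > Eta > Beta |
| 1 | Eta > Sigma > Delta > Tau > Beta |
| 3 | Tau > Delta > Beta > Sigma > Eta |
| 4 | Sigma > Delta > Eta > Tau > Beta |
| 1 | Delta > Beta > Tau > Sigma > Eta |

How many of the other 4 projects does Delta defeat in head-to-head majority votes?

Delta against each rival (13 reviewers):
Delta vs Sigma: Sigma wins 9–4.
Delta vs Eta: Delta wins 12–1.
Delta vs Beta: 1+1+3+4+1 = 10 for Delta, 3 for Beta — Delta by 10–3.
Delta vs Tau: 3+1+4+1 = 9 for Delta, 4 for Tau — Delta by 9–4.
Delta beats Eta, Beta, Tau; loses to Sigma — 3 pairwise wins.

3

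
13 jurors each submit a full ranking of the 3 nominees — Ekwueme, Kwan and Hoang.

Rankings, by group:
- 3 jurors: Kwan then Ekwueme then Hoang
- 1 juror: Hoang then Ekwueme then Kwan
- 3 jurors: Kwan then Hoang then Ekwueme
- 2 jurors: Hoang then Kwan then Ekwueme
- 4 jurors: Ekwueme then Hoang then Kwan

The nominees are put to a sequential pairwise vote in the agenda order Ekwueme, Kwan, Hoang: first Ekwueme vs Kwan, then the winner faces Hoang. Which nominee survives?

Hoang

Round 1: Ekwueme vs Kwan — 5–8, Kwan advances.
Round 2: Kwan vs Hoang — 6–7, Hoang advances.
The agenda winner is Hoang.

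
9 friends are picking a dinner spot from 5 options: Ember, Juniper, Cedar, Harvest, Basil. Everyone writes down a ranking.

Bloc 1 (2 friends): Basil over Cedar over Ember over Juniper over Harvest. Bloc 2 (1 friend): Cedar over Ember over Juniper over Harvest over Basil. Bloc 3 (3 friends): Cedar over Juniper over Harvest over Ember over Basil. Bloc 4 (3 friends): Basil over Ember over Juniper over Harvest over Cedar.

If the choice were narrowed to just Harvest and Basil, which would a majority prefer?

Basil

Ballots ranking Harvest above Basil: 1 + 3 = 4.
Ballots ranking Basil above Harvest: 9 − 4 = 5.
Basil wins the head-to-head 5–4.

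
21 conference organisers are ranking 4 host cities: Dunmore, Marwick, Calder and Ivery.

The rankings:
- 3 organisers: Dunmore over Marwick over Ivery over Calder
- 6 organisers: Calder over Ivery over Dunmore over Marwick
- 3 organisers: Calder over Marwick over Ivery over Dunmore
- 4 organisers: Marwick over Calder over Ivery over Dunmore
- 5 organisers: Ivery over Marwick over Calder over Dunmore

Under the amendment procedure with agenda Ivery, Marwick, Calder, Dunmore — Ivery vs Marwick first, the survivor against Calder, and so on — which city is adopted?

Calder

Round 1: Ivery vs Marwick — 11–10, Ivery advances.
Round 2: Ivery vs Calder — 8–13, Calder advances.
Round 3: Calder vs Dunmore — 18–3, Calder advances.
Calder survives the agenda.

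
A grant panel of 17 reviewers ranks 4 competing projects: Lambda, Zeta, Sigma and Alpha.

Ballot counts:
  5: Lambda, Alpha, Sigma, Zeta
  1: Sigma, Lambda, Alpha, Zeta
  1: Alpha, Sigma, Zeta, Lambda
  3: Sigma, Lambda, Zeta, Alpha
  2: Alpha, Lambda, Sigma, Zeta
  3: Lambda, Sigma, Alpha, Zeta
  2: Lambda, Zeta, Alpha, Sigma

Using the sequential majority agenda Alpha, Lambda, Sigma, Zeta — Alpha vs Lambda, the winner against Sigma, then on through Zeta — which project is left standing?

Lambda

Round 1: Alpha vs Lambda — 3–14, Lambda advances.
Round 2: Lambda vs Sigma — 12–5, Lambda advances.
Round 3: Lambda vs Zeta — 16–1, Lambda advances.
Lambda survives the agenda.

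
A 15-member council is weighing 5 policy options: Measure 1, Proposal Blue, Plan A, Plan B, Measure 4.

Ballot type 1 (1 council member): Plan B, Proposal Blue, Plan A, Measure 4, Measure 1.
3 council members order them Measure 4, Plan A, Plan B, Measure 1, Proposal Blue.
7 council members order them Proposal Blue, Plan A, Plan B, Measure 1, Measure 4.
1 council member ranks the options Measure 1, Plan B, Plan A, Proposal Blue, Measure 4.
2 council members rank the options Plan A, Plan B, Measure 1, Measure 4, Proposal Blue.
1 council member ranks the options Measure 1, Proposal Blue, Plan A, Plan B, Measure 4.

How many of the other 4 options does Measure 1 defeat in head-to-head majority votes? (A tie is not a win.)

1

Measure 1 against each rival (15 council members):
Measure 1 vs Proposal Blue: 7 to 8, Proposal Blue.
Measure 1 vs Plan A: Measure 1 is ranked higher on 1+1 = 2 ballots, Plan A on 13. Plan A wins 13–2.
Measure 1 vs Plan B: 1+1 = 2 for Measure 1, 13 for Plan B — Plan B by 13–2.
Measure 1 vs Measure 4: 11 to 4, Measure 1.
Measure 1 beats Measure 4; loses to Proposal Blue, Plan A, Plan B — 1 pairwise win.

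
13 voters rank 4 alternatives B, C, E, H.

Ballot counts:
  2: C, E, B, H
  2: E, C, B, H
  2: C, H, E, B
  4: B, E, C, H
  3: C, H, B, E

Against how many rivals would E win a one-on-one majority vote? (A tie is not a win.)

1

E against each rival (13 voters):
E vs B: B, 7–6.
E vs C: C, 7–6.
E vs H: 8 to 5, E.
E beats H; loses to B, C — 1 pairwise win.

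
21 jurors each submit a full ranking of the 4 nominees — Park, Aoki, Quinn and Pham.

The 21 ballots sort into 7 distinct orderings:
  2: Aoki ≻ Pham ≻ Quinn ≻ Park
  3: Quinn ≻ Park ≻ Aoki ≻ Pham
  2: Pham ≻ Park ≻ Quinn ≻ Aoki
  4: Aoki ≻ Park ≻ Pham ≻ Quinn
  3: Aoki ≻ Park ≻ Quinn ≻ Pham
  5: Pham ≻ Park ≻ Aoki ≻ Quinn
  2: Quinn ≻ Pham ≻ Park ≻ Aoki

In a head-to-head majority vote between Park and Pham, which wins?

Pham

Ballots ranking Park above Pham: 3 + 4 + 3 = 10.
Ballots ranking Pham above Park: 21 − 10 = 11.
Pham wins the head-to-head 11–10.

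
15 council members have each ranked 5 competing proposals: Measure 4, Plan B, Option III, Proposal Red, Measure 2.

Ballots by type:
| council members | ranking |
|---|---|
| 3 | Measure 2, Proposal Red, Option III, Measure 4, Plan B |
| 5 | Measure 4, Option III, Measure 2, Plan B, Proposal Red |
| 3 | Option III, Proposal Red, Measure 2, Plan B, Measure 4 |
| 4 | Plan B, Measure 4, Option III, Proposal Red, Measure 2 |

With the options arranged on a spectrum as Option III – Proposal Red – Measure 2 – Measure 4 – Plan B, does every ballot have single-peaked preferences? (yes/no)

Axis positions: Option III=1, Proposal Red=2, Measure 2=3, Measure 4=4, Plan B=5.
Type 1 (peak Measure 2 at position 3): ranking walks positions 3-2-1-4-5, expanding outward from the peak — single-peaked.
Type 2: ranking walks positions 4-1-3-5-2; Option III is ranked above Measure 2 even though Measure 2 lies between Option III and the peak Measure 4 on the axis — preferences dip and rise again. Not single-peaked.
Type 3: ranking walks positions 1-2-3-5-4; Plan B is ranked above Measure 4 even though Measure 4 lies between Plan B and the peak Option III on the axis — preferences dip and rise again. Not single-peaked.
Type 4: ranking walks positions 5-4-1-2-3; Option III is ranked above Measure 2 even though Measure 2 lies between Option III and the peak Plan B on the axis — preferences dip and rise again. Not single-peaked.
Type 2 violates single-peakedness, so the profile is not single-peaked on this axis.

no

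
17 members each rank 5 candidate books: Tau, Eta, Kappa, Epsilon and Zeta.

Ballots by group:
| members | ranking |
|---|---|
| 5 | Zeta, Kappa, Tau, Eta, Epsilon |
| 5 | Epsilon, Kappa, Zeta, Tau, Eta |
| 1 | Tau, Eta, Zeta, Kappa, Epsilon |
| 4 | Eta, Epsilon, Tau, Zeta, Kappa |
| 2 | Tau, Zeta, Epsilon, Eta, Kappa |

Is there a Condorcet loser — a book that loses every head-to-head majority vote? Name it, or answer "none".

none

Pairwise majorities:
Tau vs Eta: Tau, 13–4.
Tau vs Kappa: Kappa, 10–7.
Tau vs Epsilon: Epsilon wins 9–8.
Tau–Zeta: Zeta 10–7.
Eta–Kappa: Kappa 10–7.
Eta vs Epsilon: 5+1+4 = 10 for Eta, 7 for Epsilon — Eta by 10–7.
Eta vs Zeta: 5 to 12, Zeta.
Kappa vs Epsilon: Kappa preferred on 5+1 = 6 ballots; Epsilon wins 11–6.
Kappa vs Zeta: Zeta, 12–5.
Epsilon vs Zeta: 9 to 8, Epsilon.
No book is winless: Tau beats Eta; Eta beats Epsilon; Kappa beats Tau; Epsilon beats Tau; Zeta beats Tau. There is no Condorcet loser.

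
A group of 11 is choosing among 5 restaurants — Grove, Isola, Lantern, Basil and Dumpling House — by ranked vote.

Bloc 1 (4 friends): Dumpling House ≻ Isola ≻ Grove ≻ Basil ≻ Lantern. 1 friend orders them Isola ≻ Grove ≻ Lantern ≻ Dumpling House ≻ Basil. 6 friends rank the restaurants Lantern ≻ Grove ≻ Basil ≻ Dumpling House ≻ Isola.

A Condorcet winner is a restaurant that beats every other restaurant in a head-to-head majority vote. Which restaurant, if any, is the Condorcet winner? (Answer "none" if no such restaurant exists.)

Lantern

Check each pair by majority over 11 ballots:
Grove vs Isola: Grove, 6–5.
Grove vs Lantern: 5 to 6, Lantern.
Grove vs Basil: 11 to 0, Grove.
Grove vs Dumpling House: 1+6 = 7 for Grove, 4 for Dumpling House — Grove by 7–4.
Isola–Lantern: Lantern 6–5.
Isola vs Basil: Isola preferred on 4+1 = 5 ballots; Basil wins 6–5.
Isola vs Dumpling House: Isola is ranked higher on 1 ballot, Dumpling House on 10. Dumpling House wins 10–1.
Lantern vs Basil: 1+6 = 7 for Lantern, 4 for Basil — Lantern by 7–4.
Lantern vs Dumpling House: 1+6 = 7 for Lantern, 4 for Dumpling House — Lantern by 7–4.
Basil vs Dumpling House: Basil, 6–5.
Lantern beats each of Grove, Isola, Basil, Dumpling House — Lantern is the Condorcet winner.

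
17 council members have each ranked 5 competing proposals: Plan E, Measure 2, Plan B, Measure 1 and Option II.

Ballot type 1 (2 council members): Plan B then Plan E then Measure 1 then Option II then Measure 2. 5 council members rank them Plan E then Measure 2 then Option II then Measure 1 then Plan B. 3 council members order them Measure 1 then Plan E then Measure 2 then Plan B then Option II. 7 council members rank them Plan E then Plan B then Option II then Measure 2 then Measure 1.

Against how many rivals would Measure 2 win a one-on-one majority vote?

1

Measure 2 against each rival (17 council members):
Measure 2 vs Plan E: 0 for Measure 2, 17 for Plan E — Plan E by 17–0.
Measure 2 vs Plan B: Measure 2 is ranked higher on 5+3 = 8 ballots, Plan B on 9. Plan B wins 9–8.
Measure 2 vs Measure 1: 12 to 5, Measure 2.
Measure 2 vs Option II: 8 to 9, Option II.
Measure 2 beats Measure 1; loses to Plan E, Plan B, Option II — 1 pairwise win.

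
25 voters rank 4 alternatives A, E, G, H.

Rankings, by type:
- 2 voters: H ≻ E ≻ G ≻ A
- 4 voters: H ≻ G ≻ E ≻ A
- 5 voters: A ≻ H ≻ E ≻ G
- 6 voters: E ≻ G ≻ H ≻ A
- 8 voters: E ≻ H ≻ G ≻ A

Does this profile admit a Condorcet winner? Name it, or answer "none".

E

Head-to-head results (25 voters):
A–E: E 20–5.
A vs G: G, 20–5.
A vs H: H wins 20–5.
E–G: E 21–4.
E–H: E 14–11.
G–H: H 19–6.
Only E has no losses; E is the Condorcet winner.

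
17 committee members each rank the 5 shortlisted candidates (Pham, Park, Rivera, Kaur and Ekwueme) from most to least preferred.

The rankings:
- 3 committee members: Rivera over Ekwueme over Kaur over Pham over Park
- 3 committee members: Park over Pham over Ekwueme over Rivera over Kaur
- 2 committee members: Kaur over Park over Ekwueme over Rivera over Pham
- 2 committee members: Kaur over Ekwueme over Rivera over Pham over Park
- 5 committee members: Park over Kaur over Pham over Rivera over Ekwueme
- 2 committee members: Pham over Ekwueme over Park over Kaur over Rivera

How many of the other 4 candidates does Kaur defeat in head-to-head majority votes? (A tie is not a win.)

3

Kaur against each rival (17 committee members):
Kaur vs Pham: 12 to 5, Kaur.
Kaur vs Park: 7 to 10, Park.
Kaur vs Rivera: Kaur, 11–6.
Kaur vs Ekwueme: Kaur, 9–8.
Kaur beats Pham, Rivera, Ekwueme; loses to Park — 3 pairwise wins.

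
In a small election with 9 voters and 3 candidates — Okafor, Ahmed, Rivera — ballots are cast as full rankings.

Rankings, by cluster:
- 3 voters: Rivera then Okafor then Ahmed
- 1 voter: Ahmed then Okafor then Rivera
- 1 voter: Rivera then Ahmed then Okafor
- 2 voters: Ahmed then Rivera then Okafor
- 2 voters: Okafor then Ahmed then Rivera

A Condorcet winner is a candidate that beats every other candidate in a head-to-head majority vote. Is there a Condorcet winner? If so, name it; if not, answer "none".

Check each pair by majority over 9 ballots:
Okafor–Ahmed: Okafor 5–4.
Okafor–Rivera: Rivera 6–3.
Ahmed–Rivera: Ahmed 5–4.
Every candidate loses at least once (Okafor loses to Rivera; Ahmed loses to Okafor; Rivera loses to Ahmed). The majority relation contains the cycle Okafor → Ahmed → Rivera → Okafor, so there is no Condorcet winner.

none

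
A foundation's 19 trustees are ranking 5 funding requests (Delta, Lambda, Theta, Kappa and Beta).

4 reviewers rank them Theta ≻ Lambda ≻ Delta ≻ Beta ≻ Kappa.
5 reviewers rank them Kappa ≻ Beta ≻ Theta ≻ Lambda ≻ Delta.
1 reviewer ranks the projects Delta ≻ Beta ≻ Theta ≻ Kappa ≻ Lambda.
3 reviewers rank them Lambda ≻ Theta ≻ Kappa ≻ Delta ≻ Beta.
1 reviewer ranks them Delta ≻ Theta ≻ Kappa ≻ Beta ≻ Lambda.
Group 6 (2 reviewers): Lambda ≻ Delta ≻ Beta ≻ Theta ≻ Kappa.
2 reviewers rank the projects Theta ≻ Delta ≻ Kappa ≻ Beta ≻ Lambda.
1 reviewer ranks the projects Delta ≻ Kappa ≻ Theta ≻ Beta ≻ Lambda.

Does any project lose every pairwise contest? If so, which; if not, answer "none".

none

Pairwise majorities:
Delta vs Lambda: Lambda wins 14–5.
Delta vs Theta: 5 to 14, Theta.
Delta vs Kappa: Delta preferred on 4+1+1+2+2+1 = 11 ballots; Delta wins 11–8.
Delta vs Beta: 14 for Delta, 5 for Beta — Delta by 14–5.
Lambda vs Theta: Lambda is ranked higher on 3+2 = 5 ballots, Theta on 14. Theta wins 14–5.
Lambda–Kappa: Kappa 10–9.
Lambda vs Beta: Lambda is ranked higher on 4+3+2 = 9 ballots, Beta on 10. Beta wins 10–9.
Theta vs Kappa: Theta, 13–6.
Theta vs Beta: Theta, 11–8.
Kappa vs Beta: Kappa, 12–7.
Each project has at least one pairwise win (Delta beats Kappa; Lambda beats Delta; Theta beats Delta; Kappa beats Lambda; Beta beats Lambda) — no Condorcet loser.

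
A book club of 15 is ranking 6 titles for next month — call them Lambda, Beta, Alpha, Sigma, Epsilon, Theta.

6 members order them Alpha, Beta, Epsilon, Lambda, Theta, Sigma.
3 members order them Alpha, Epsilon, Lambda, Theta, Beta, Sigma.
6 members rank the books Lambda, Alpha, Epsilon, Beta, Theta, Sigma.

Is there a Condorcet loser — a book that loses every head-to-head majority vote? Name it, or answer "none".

Head-to-head results (15 members):
Lambda vs Beta: Lambda wins 9–6.
Lambda vs Alpha: 6 for Lambda, 9 for Alpha — Alpha by 9–6.
Lambda vs Sigma: Lambda preferred on 6+3+6 = 15 ballots; Lambda wins 15–0.
Lambda vs Epsilon: 6 to 9, Epsilon.
Lambda vs Theta: Lambda, 15–0.
Beta–Alpha: Alpha 15–0.
Beta vs Sigma: Beta preferred on 6+3+6 = 15 ballots; Beta wins 15–0.
Beta vs Epsilon: Epsilon wins 9–6.
Beta vs Theta: Beta is ranked higher on 6+6 = 12 ballots, Theta on 3. Beta wins 12–3.
Alpha–Sigma: Alpha 15–0.
Alpha vs Epsilon: Alpha, 15–0.
Alpha vs Theta: 6+3+6 = 15 for Alpha, 0 for Theta — Alpha by 15–0.
Sigma vs Epsilon: Sigma preferred on 0 ballots; Epsilon wins 15–0.
Sigma vs Theta: 0 to 15, Theta.
Epsilon vs Theta: Epsilon is ranked higher on 6+3+6 = 15 ballots, Theta on 0. Epsilon wins 15–0.
Only Sigma has no wins; Sigma is the Condorcet loser.

Sigma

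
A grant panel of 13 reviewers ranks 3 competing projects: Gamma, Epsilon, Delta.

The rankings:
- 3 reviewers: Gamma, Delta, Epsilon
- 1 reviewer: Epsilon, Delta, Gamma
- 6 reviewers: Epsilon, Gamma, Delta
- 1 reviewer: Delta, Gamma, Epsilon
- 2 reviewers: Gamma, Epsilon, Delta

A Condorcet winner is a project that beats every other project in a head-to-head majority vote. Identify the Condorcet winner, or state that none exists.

Epsilon

Head-to-head results (13 reviewers):
Gamma vs Epsilon: Epsilon wins 7–6.
Gamma–Delta: Gamma 11–2.
Epsilon vs Delta: Epsilon wins 9–4.
Epsilon beats each of Gamma, Delta — Epsilon is the Condorcet winner.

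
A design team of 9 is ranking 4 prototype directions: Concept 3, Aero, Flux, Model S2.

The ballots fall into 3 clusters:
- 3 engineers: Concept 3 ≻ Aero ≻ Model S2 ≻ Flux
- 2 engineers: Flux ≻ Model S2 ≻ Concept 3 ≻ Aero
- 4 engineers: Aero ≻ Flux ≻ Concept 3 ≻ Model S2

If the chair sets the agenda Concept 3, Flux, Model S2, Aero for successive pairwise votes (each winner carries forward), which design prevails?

Aero

Round 1: Concept 3 vs Flux — 3–6, Flux advances.
Round 2: Flux vs Model S2 — 6–3, Flux advances.
Round 3: Flux vs Aero — 2–7, Aero advances.
The agenda winner is Aero.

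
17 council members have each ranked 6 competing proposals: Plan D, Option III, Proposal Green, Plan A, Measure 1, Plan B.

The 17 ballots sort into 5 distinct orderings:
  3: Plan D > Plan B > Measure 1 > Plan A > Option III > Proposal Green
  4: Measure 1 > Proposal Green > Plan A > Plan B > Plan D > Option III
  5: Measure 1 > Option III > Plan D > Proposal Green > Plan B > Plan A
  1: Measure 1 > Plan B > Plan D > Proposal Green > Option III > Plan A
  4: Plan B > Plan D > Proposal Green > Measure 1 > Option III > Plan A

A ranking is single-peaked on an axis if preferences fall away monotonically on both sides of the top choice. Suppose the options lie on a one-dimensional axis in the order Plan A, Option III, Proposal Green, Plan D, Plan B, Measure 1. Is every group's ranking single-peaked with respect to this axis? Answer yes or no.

Axis positions: Plan A=1, Option III=2, Proposal Green=3, Plan D=4, Plan B=5, Measure 1=6.
Group 1: ranking walks positions 4-5-6-1-2-3; Plan A is ranked above Proposal Green even though Proposal Green lies between Plan A and the peak Plan D on the axis — preferences dip and rise again. Not single-peaked.
Group 2: ranking walks positions 6-3-1-5-4-2; Proposal Green is ranked above Plan B even though Plan B lies between Proposal Green and the peak Measure 1 on the axis — preferences dip and rise again. Not single-peaked.
Group 3: ranking walks positions 6-2-4-3-5-1; Option III is ranked above Plan B even though Plan B lies between Option III and the peak Measure 1 on the axis — preferences dip and rise again. Not single-peaked.
Group 4 (peak Measure 1 at position 6): ranking walks positions 6-5-4-3-2-1, expanding outward from the peak — single-peaked.
Group 5 (peak Plan B at position 5): ranking walks positions 5-4-3-6-2-1, expanding outward from the peak — single-peaked.
Group 1 violates single-peakedness, so the profile is not single-peaked on this axis.

no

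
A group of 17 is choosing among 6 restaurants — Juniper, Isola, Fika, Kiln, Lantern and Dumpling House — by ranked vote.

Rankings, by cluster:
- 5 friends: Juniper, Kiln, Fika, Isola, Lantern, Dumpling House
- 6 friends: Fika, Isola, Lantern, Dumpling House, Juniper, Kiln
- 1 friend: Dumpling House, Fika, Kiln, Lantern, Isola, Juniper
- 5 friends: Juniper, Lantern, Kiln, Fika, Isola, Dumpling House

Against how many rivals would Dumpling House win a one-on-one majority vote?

0

Dumpling House against each rival (17 friends):
Dumpling House vs Juniper: 6+1 = 7 for Dumpling House, 10 for Juniper — Juniper by 10–7.
Dumpling House vs Isola: Isola, 16–1.
Dumpling House vs Fika: Dumpling House is ranked higher on 1 ballot, Fika on 16. Fika wins 16–1.
Dumpling House vs Kiln: Dumpling House is ranked higher on 6+1 = 7 ballots, Kiln on 10. Kiln wins 10–7.
Dumpling House vs Lantern: Lantern, 16–1.
Dumpling House beats no one; loses to Juniper, Isola, Fika, Kiln, Lantern — 0 pairwise wins.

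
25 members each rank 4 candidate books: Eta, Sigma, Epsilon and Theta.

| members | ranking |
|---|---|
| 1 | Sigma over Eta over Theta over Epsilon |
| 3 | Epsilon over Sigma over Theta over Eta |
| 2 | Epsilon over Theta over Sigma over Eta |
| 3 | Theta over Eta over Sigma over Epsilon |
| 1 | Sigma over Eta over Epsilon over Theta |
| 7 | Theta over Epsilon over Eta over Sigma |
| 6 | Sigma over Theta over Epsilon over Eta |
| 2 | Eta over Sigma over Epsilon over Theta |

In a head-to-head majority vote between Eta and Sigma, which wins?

Sigma

Ballots ranking Eta above Sigma: 3 + 7 + 2 = 12.
Ballots ranking Sigma above Eta: 25 − 12 = 13.
Sigma wins the head-to-head 13–12.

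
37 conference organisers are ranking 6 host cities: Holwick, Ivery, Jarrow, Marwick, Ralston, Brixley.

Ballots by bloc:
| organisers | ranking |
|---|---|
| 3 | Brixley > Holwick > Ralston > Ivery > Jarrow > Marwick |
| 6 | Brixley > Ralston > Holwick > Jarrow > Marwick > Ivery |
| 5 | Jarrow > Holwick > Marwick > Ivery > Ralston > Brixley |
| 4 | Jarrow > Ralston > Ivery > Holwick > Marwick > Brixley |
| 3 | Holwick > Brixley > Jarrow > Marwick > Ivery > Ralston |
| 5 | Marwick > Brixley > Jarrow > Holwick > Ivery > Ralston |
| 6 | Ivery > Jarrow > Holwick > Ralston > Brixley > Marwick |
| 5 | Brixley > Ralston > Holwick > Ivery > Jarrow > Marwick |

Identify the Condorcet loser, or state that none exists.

none

Pairwise majorities:
Holwick vs Ivery: 27 to 10, Holwick.
Holwick vs Jarrow: Holwick preferred on 3+6+3+5 = 17 ballots; Jarrow wins 20–17.
Holwick vs Marwick: Holwick, 32–5.
Holwick vs Ralston: Holwick, 22–15.
Holwick vs Brixley: Brixley, 19–18.
Ivery vs Jarrow: Jarrow, 23–14.
Ivery vs Marwick: Ivery is ranked higher on 3+4+6+5 = 18 ballots, Marwick on 19. Marwick wins 19–18.
Ivery vs Ralston: 19 to 18, Ivery.
Ivery vs Brixley: 15 to 22, Brixley.
Jarrow vs Marwick: 32 to 5, Jarrow.
Jarrow vs Ralston: 23 to 14, Jarrow.
Jarrow vs Brixley: Brixley, 22–15.
Marwick vs Ralston: 5+3+5 = 13 for Marwick, 24 for Ralston — Ralston by 24–13.
Marwick vs Brixley: Brixley wins 23–14.
Ralston vs Brixley: Brixley wins 22–15.
Each city has at least one pairwise win (Holwick beats Ivery; Ivery beats Ralston; Jarrow beats Holwick; Marwick beats Ivery; Ralston beats Marwick; Brixley beats Holwick) — no Condorcet loser.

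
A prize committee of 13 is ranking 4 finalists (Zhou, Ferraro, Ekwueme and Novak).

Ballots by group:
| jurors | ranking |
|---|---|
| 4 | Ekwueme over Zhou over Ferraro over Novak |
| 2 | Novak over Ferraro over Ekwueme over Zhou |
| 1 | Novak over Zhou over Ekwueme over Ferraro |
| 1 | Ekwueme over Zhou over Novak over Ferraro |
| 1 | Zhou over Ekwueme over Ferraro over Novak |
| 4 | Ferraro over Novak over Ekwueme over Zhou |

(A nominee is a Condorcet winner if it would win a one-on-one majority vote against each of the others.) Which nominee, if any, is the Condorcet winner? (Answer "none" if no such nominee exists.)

none

Pairwise majorities:
Zhou–Ferraro: Zhou 7–6.
Zhou–Ekwueme: Ekwueme 11–2.
Zhou vs Novak: Novak, 7–6.
Ferraro vs Ekwueme: Ekwueme wins 7–6.
Ferraro–Novak: Ferraro 9–4.
Ekwueme vs Novak: Novak wins 7–6.
Every nominee loses at least once (Zhou loses to Ekwueme; Ferraro loses to Zhou; Ekwueme loses to Novak; Novak loses to Ferraro). The majority relation contains the cycle Zhou → Ferraro → Novak → Zhou, so there is no Condorcet winner.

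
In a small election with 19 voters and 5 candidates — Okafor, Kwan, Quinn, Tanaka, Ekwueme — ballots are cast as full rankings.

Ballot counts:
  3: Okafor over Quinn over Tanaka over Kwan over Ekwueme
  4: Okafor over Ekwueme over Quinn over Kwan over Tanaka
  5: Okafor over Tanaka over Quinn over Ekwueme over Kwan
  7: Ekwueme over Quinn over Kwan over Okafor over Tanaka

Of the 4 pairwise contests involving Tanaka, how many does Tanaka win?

0

Tanaka against each rival (19 voters):
Tanaka vs Okafor: Okafor, 19–0.
Tanaka vs Kwan: Tanaka preferred on 3+5 = 8 ballots; Kwan wins 11–8.
Tanaka vs Quinn: Tanaka preferred on 5 ballots; Quinn wins 14–5.
Tanaka vs Ekwueme: Ekwueme wins 11–8.
Tanaka beats no one; loses to Okafor, Kwan, Quinn, Ekwueme — 0 pairwise wins.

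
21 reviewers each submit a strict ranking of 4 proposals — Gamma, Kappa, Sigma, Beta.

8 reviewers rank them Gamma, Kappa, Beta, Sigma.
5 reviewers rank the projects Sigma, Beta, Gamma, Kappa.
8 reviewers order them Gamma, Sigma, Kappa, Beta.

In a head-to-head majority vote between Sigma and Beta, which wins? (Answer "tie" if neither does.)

Sigma

Ballots ranking Sigma above Beta: 5 + 8 = 13.
Ballots ranking Beta above Sigma: 21 − 13 = 8.
Sigma wins the head-to-head 13–8.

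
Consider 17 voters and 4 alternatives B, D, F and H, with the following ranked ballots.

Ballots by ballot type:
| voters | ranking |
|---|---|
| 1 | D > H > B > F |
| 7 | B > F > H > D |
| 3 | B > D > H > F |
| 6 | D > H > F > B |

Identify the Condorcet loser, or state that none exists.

Pairwise majorities:
B vs D: B is ranked higher on 7+3 = 10 ballots, D on 7. B wins 10–7.
B vs F: 1+7+3 = 11 for B, 6 for F — B by 11–6.
B vs H: B is ranked higher on 7+3 = 10 ballots, H on 7. B wins 10–7.
D vs F: D wins 10–7.
D vs H: 1+3+6 = 10 for D, 7 for H — D by 10–7.
F vs H: 7 to 10, H.
Only F has no wins; F is the Condorcet loser.

F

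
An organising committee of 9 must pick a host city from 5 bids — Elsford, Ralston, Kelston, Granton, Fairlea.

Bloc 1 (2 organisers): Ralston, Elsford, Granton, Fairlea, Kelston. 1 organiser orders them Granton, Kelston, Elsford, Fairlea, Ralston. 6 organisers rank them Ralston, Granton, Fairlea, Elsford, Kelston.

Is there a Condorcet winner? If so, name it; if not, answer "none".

Head-to-head results (9 organisers):
Elsford vs Ralston: Ralston wins 8–1.
Elsford vs Kelston: Elsford is ranked higher on 2+6 = 8 ballots, Kelston on 1. Elsford wins 8–1.
Elsford vs Granton: Granton wins 7–2.
Elsford vs Fairlea: Elsford preferred on 2+1 = 3 ballots; Fairlea wins 6–3.
Ralston vs Kelston: Ralston wins 8–1.
Ralston vs Granton: 8 to 1, Ralston.
Ralston vs Fairlea: Ralston, 8–1.
Kelston–Granton: Granton 9–0.
Kelston vs Fairlea: Kelston is ranked higher on 1 ballot, Fairlea on 8. Fairlea wins 8–1.
Granton–Fairlea: Granton 9–0.
Ralston defeats every rival head-to-head and is the Condorcet winner.

Ralston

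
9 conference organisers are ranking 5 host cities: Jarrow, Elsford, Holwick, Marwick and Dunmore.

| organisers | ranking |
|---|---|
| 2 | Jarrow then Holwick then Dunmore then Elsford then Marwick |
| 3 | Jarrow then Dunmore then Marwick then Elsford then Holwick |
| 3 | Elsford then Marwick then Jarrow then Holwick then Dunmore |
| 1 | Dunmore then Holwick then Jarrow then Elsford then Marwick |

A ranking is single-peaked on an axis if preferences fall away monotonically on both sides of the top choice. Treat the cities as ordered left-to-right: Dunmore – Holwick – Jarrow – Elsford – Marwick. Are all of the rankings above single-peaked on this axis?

Axis positions: Dunmore=1, Holwick=2, Jarrow=3, Elsford=4, Marwick=5.
Ballot type 1 (peak Jarrow at position 3): ranking walks positions 3-2-1-4-5, expanding outward from the peak — single-peaked.
Ballot type 2: ranking walks positions 3-1-5-4-2; Dunmore is ranked above Holwick even though Holwick lies between Dunmore and the peak Jarrow on the axis — preferences dip and rise again. Not single-peaked.
Ballot type 3 (peak Elsford at position 4): ranking walks positions 4-5-3-2-1, expanding outward from the peak — single-peaked.
Ballot type 4 (peak Dunmore at position 1): ranking walks positions 1-2-3-4-5, expanding outward from the peak — single-peaked.
Ballot type 2 violates single-peakedness, so the profile is not single-peaked on this axis.

no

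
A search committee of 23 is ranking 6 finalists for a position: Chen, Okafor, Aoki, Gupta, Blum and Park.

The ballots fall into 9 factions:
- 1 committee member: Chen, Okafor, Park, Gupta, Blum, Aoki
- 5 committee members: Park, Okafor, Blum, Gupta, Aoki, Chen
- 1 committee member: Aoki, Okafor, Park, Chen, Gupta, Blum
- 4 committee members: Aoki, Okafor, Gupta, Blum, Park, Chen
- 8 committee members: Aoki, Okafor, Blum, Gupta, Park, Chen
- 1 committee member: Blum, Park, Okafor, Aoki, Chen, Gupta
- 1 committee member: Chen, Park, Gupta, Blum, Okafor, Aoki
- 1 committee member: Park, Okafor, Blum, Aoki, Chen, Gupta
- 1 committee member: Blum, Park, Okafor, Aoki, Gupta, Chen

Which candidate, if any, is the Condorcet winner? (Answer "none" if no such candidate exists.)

Pairwise majorities:
Chen vs Okafor: Chen preferred on 1+1 = 2 ballots; Okafor wins 21–2.
Chen vs Aoki: Aoki wins 21–2.
Chen vs Gupta: 5 to 18, Gupta.
Chen vs Blum: 1+1+1 = 3 for Chen, 20 for Blum — Blum by 20–3.
Chen–Park: Park 21–2.
Okafor vs Aoki: Okafor is ranked higher on 1+5+1+1+1+1 = 10 ballots, Aoki on 13. Aoki wins 13–10.
Okafor vs Gupta: Okafor is ranked higher on 22 ballots, Gupta on 1. Okafor wins 22–1.
Okafor vs Blum: 20 to 3, Okafor.
Okafor vs Park: Okafor wins 14–9.
Aoki–Gupta: Aoki 16–7.
Aoki–Blum: Aoki 13–10.
Aoki vs Park: Aoki preferred on 1+4+8 = 13 ballots; Aoki wins 13–10.
Gupta vs Blum: 7 to 16, Blum.
Gupta vs Park: Gupta wins 12–11.
Blum–Park: Blum 14–9.
Only Aoki has no losses; Aoki is the Condorcet winner.

Aoki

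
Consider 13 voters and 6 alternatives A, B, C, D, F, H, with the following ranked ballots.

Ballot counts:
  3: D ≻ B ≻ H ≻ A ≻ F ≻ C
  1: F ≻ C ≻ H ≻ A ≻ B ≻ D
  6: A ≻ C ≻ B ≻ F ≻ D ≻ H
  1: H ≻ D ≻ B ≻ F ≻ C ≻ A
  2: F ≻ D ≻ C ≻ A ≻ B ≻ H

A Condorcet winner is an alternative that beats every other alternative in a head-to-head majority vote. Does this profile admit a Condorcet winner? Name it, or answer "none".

Pairwise majorities:
A vs B: A preferred on 1+6+2 = 9 ballots; A wins 9–4.
A vs C: 9 to 4, A.
A–D: A 7–6.
A vs F: 9 to 4, A.
A vs H: A is ranked higher on 6+2 = 8 ballots, H on 5. A wins 8–5.
B vs C: C, 9–4.
B vs D: B preferred on 1+6 = 7 ballots; B wins 7–6.
B vs F: B wins 10–3.
B vs H: B preferred on 3+6+2 = 11 ballots; B wins 11–2.
C vs D: C, 7–6.
C vs F: 6 to 7, F.
C vs H: C, 9–4.
D vs F: 3+1 = 4 for D, 9 for F — F by 9–4.
D vs H: 3+6+2 = 11 for D, 2 for H — D by 11–2.
F vs H: 1+6+2 = 9 for F, 4 for H — F by 9–4.
A wins every pairwise contest, so A is the Condorcet winner.

A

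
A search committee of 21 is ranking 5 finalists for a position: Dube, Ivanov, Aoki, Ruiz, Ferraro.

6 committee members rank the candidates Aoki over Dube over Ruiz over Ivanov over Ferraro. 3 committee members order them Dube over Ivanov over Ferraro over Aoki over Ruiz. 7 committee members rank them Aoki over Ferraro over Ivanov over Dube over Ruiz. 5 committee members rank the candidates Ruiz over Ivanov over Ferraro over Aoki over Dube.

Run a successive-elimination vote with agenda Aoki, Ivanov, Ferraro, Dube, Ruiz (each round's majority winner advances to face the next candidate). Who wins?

Round 1: Aoki vs Ivanov — 13–8, Aoki advances.
Round 2: Aoki vs Ferraro — 13–8, Aoki advances.
Round 3: Aoki vs Dube — 18–3, Aoki advances.
Round 4: Aoki vs Ruiz — 16–5, Aoki advances.
Aoki survives the agenda.

Aoki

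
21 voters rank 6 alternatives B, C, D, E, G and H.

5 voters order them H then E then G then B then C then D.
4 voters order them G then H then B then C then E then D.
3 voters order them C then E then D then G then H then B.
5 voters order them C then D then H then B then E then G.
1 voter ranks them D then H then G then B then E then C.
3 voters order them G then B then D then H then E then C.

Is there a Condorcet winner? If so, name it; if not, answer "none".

Pairwise majorities:
B vs C: B wins 13–8.
B vs D: B wins 12–9.
B–E: B 13–8.
B–G: G 16–5.
B vs H: H wins 18–3.
C vs D: C wins 17–4.
C–E: C 12–9.
C vs G: G wins 13–8.
C–H: H 13–8.
D–E: E 12–9.
D vs G: G wins 12–9.
D–H: D 12–9.
E–G: E 13–8.
E vs H: H wins 18–3.
G vs H: H, 11–10.
Every alternative loses at least once (B loses to G; C loses to B; D loses to B; E loses to B; G loses to E; H loses to D). The majority relation contains the cycle B beats D beats H beats B, so there is no Condorcet winner.

none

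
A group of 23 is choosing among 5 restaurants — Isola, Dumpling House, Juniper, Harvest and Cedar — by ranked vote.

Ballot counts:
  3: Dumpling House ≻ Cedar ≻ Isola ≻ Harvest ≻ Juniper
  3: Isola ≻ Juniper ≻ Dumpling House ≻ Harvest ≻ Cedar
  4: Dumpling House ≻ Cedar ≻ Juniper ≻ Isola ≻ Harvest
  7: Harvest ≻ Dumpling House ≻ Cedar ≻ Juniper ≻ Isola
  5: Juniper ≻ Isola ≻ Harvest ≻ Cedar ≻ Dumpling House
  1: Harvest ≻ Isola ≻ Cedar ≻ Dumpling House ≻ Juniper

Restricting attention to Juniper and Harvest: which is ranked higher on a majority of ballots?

Ballots ranking Juniper above Harvest: 3 + 4 + 5 = 12.
Ballots ranking Harvest above Juniper: 23 − 12 = 11.
Juniper wins the head-to-head 12–11.

Juniper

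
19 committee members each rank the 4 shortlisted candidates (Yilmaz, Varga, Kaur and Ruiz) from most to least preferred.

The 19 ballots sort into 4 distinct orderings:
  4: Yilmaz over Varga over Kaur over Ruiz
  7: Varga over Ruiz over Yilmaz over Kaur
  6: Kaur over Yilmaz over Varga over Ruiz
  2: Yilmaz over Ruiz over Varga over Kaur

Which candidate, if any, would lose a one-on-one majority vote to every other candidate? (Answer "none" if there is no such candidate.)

Ruiz

Pairwise majorities:
Yilmaz vs Varga: Yilmaz wins 12–7.
Yilmaz vs Kaur: Yilmaz, 13–6.
Yilmaz vs Ruiz: Yilmaz, 12–7.
Varga–Kaur: Varga 13–6.
Varga vs Ruiz: Varga is ranked higher on 4+7+6 = 17 ballots, Ruiz on 2. Varga wins 17–2.
Kaur vs Ruiz: Kaur is ranked higher on 4+6 = 10 ballots, Ruiz on 9. Kaur wins 10–9.
Only Ruiz has no wins; Ruiz is the Condorcet loser.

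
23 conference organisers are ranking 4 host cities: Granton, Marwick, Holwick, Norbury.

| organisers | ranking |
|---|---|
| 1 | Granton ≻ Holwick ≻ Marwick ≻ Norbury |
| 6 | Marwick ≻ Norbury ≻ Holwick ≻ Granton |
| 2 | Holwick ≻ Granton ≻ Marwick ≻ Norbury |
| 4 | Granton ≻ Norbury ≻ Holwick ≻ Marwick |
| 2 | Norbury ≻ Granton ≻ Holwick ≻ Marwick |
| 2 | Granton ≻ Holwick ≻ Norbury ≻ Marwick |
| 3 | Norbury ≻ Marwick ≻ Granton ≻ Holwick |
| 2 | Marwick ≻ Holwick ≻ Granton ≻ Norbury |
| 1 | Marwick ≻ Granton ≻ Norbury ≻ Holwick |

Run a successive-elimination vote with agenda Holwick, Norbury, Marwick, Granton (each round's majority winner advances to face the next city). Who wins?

Round 1: Holwick vs Norbury — 7–16, Norbury advances.
Round 2: Norbury vs Marwick — 11–12, Marwick advances.
Round 3: Marwick vs Granton — 12–11, Marwick advances.
Marwick survives the agenda.

Marwick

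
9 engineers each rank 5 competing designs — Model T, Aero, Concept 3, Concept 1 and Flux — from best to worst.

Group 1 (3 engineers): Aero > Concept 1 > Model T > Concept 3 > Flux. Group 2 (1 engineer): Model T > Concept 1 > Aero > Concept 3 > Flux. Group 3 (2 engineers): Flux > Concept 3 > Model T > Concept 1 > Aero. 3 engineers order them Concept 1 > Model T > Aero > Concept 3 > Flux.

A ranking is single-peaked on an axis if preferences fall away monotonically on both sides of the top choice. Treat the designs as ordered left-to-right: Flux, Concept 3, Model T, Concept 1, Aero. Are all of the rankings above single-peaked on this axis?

yes

Axis positions: Flux=1, Concept 3=2, Model T=3, Concept 1=4, Aero=5.
Group 1 (peak Aero at position 5): ranking walks positions 5-4-3-2-1, expanding outward from the peak — single-peaked.
Group 2 (peak Model T at position 3): ranking walks positions 3-4-5-2-1, expanding outward from the peak — single-peaked.
Group 3 (peak Flux at position 1): ranking walks positions 1-2-3-4-5, expanding outward from the peak — single-peaked.
Group 4 (peak Concept 1 at position 4): ranking walks positions 4-3-5-2-1, expanding outward from the peak — single-peaked.
Every ranking is single-peaked on this axis.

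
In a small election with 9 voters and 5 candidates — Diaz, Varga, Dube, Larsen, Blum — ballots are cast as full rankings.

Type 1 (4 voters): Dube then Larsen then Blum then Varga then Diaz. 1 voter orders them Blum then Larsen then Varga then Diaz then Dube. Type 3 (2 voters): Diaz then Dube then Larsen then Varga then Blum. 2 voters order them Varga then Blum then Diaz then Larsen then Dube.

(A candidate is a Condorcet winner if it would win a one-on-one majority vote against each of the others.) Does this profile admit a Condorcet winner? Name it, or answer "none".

none

Check each pair by majority over 9 ballots:
Diaz vs Varga: Diaz preferred on 2 ballots; Varga wins 7–2.
Diaz vs Dube: 1+2+2 = 5 for Diaz, 4 for Dube — Diaz by 5–4.
Diaz vs Larsen: Diaz is ranked higher on 2+2 = 4 ballots, Larsen on 5. Larsen wins 5–4.
Diaz vs Blum: 2 to 7, Blum.
Varga vs Dube: 1+2 = 3 for Varga, 6 for Dube — Dube by 6–3.
Varga vs Larsen: Varga is ranked higher on 2 ballots, Larsen on 7. Larsen wins 7–2.
Varga vs Blum: 2+2 = 4 for Varga, 5 for Blum — Blum by 5–4.
Dube vs Larsen: Dube preferred on 4+2 = 6 ballots; Dube wins 6–3.
Dube vs Blum: Dube is ranked higher on 4+2 = 6 ballots, Blum on 3. Dube wins 6–3.
Larsen vs Blum: 4+2 = 6 for Larsen, 3 for Blum — Larsen by 6–3.
No candidate is unbeaten: Diaz loses to Varga; Varga loses to Dube; Dube loses to Diaz; Larsen loses to Dube; Blum loses to Dube. In particular Diaz → Dube → Varga → Diaz is a majority cycle — no Condorcet winner exists.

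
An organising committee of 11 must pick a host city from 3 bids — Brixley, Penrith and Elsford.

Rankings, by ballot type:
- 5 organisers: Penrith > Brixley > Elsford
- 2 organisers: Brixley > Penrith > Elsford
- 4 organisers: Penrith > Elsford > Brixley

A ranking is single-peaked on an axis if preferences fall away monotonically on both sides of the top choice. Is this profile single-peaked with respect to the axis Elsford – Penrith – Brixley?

yes

Axis positions: Elsford=1, Penrith=2, Brixley=3.
Ballot type 1 (peak Penrith at position 2): ranking walks positions 2-3-1, expanding outward from the peak — single-peaked.
Ballot type 2 (peak Brixley at position 3): ranking walks positions 3-2-1, expanding outward from the peak — single-peaked.
Ballot type 3 (peak Penrith at position 2): ranking walks positions 2-1-3, expanding outward from the peak — single-peaked.
Every ranking is single-peaked on this axis.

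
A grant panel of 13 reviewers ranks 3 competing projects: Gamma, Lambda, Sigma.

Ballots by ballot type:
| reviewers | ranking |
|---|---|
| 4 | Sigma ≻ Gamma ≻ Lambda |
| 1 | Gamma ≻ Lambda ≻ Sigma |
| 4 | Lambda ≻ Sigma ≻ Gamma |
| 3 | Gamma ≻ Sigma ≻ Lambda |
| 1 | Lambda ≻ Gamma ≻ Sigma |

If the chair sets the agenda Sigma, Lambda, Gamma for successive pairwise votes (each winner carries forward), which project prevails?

Sigma

Round 1: Sigma vs Lambda — 7–6, Sigma advances.
Round 2: Sigma vs Gamma — 8–5, Sigma advances.
The agenda winner is Sigma.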